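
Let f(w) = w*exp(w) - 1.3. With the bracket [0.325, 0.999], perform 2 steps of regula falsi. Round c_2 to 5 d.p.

False-position update: c = (a·f(b) − b·f(a))/(f(b) − f(a)); replace the endpoint whose sign matches f(c).
f(0.325000) = -0.850190, f(0.999000) = 1.412849
step 1: c = 0.578212, f(c) = -0.269137 < 0 → new bracket [0.578212, 0.999000]
step 2: c = 0.645543, f(c) = -0.068936 < 0 → new bracket [0.645543, 0.999000]

0.64554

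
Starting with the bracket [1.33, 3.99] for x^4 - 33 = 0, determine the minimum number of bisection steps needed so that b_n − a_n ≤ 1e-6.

22

Initial width b − a = 3.99 − 1.33 = 2.660000.
After n steps the width is (b−a)/2^n; need (b−a)/2^n ≤ 1e-6.
So n ≥ log₂(2.660000/1e-6) = log₂(2660000.0000) ≈ 21.3430.
Hence n = 22.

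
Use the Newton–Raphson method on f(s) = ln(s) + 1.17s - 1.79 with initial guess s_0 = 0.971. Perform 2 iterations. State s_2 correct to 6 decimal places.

1.303350

f'(s) = 1/s + 1.17
s_0 = 0.971000: f = -0.683359, f' = 2.199866 → s_1 = 0.971000 - (-0.683359)/(2.199866) = 1.281637
s_1 = 1.281637: f = -0.042347, f' = 1.950252 → s_2 = 1.281637 - (-0.042347)/(1.950252) = 1.303350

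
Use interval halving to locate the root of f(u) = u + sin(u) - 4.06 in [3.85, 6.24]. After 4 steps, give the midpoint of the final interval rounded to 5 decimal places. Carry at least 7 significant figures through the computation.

4.97031

f(3.850000) = -0.860625, f(6.240000) = 2.136828 (opposite signs)
step 1: m = 5.045000, f(m) = 0.039807 > 0 → root in [3.850000, 5.045000]
step 2: m = 4.447500, f(m) = -0.577622 < 0 → root in [4.447500, 5.045000]
step 3: m = 4.746250, f(m) = -0.313177 < 0 → root in [4.746250, 5.045000]
step 4: m = 4.895625, f(m) = -0.147634 < 0 → root in [4.895625, 5.045000]
Midpoint of [4.895625, 5.045000] = 4.970313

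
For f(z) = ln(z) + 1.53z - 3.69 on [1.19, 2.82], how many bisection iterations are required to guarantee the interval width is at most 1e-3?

11

Initial width b − a = 2.82 − 1.19 = 1.630000.
After n steps the width is (b−a)/2^n; need (b−a)/2^n ≤ 1e-3.
So n ≥ log₂(1.630000/1e-3) = log₂(1630.0000) ≈ 10.6707.
Hence n = 11.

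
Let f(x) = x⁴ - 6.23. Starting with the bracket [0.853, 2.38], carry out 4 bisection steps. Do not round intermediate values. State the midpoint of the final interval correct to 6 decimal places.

1.568781

f(0.853000) = -5.700585, f(2.380000) = 25.855427 (opposite signs)
step 1: m = 1.616500, f(m) = 0.598147 > 0 → root in [0.853000, 1.616500]
step 2: m = 1.234750, f(m) = -3.905572 < 0 → root in [1.234750, 1.616500]
step 3: m = 1.425625, f(m) = -2.099323 < 0 → root in [1.425625, 1.616500]
step 4: m = 1.521062, f(m) = -0.877111 < 0 → root in [1.521062, 1.616500]
Midpoint of [1.521062, 1.616500] = 1.568781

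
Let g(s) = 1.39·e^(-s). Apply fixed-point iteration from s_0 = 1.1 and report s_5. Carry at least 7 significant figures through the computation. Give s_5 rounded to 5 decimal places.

0.63798

s_1 = g(1.100000) = 0.462691
s_2 = g(0.462691) = 0.875126
s_3 = g(0.875126) = 0.579365
s_4 = g(0.579365) = 0.778753
s_5 = g(0.778753) = 0.637979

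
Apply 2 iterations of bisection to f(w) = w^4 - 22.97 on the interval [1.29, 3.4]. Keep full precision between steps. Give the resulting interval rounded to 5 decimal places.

[1.81750, 2.34500]

f(1.290000) = -20.200771, f(3.400000) = 110.663600 (opposite signs)
step 1: m = 2.345000, f(m) = 7.269276 > 0 → root in [1.290000, 2.345000]
step 2: m = 1.817500, f(m) = -12.058168 < 0 → root in [1.817500, 2.345000]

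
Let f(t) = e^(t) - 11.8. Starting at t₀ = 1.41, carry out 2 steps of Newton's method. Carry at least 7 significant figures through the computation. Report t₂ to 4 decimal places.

f'(t) = e^(t)
t_0 = 1.410000: f = -7.704045, f' = 4.095955 → t_1 = 1.410000 - (-7.704045)/(4.095955) = 3.290891
t_1 = 3.290891: f = 15.066784, f' = 26.866784 → t_2 = 3.290891 - (15.066784)/(26.866784) = 2.730095

2.7301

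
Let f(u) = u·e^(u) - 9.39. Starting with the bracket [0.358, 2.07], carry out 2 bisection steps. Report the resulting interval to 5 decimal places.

f(0.358000) = -8.877893, f(2.070000) = 7.014384 (opposite signs)
step 1: m = 1.214000, f(m) = -5.302552 < 0 → root in [1.214000, 2.070000]
step 2: m = 1.642000, f(m) = -0.908265 < 0 → root in [1.642000, 2.070000]

[1.64200, 2.07000]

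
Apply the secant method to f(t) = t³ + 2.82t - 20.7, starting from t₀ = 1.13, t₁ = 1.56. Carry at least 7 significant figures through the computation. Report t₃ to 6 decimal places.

f(t_0) = -16.070503, f(t_1) = -12.504384
t_2 = 1.560000 - (-12.504384)·(1.560000 - 1.130000)/(-12.504384 - (-16.070503)) = 3.067769; f(t_2) = 16.822529
t_3 = 3.067769 - (16.822529)·(3.067769 - 1.560000)/(16.822529 - (-12.504384)) = 2.202881; f(t_3) = -3.797981

2.202881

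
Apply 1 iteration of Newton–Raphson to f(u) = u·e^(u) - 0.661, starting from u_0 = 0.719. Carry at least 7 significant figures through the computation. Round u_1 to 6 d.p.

0.488090

Newton update: u ← u − f(u)/f'(u).
f'(u) = (u + 1)·e^(u)
u_0 = 0.719000: f = 0.814661, f' = 3.528041 → u_1 = 0.719000 - (0.814661)/(3.528041) = 0.488090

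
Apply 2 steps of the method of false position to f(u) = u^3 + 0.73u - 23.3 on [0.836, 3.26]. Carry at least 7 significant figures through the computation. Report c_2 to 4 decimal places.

f(0.836000) = -22.105443, f(3.260000) = 13.725776
step 1: c = 2.331444, f(c) = -8.925170 < 0 → new bracket [2.331444, 3.260000]
step 2: c = 2.697324, f(c) = -1.706423 < 0 → new bracket [2.697324, 3.260000]

2.6973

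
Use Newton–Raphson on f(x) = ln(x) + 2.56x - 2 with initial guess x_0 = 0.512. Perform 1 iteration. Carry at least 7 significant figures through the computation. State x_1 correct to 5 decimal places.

f'(x) = 1/x + 2.56
x_0 = 0.512000: f = -1.358711, f' = 4.513125 → x_1 = 0.512000 - (-1.358711)/(4.513125) = 0.813058

0.81306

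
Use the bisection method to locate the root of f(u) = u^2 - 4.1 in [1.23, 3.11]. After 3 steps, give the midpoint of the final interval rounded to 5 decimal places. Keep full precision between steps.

f(1.230000) = -2.587100, f(3.110000) = 5.572100 (opposite signs)
step 1: m = 2.170000, f(m) = 0.608900 > 0 → root in [1.230000, 2.170000]
step 2: m = 1.700000, f(m) = -1.210000 < 0 → root in [1.700000, 2.170000]
step 3: m = 1.935000, f(m) = -0.355775 < 0 → root in [1.935000, 2.170000]
Midpoint of [1.935000, 2.170000] = 2.052500

2.05250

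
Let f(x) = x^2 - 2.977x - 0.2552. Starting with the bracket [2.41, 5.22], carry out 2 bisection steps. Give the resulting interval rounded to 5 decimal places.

f(2.410000) = -1.621670, f(5.220000) = 11.453260 (opposite signs)
step 1: m = 3.815000, f(m) = 2.941770 > 0 → root in [2.410000, 3.815000]
step 2: m = 3.112500, f(m) = 0.166544 > 0 → root in [2.410000, 3.112500]

[2.41000, 3.11250]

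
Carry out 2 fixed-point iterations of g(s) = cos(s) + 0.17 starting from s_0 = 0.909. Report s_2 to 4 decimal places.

s_1 = g(0.909000) = 0.784535
s_2 = g(0.784535) = 0.877717

0.8777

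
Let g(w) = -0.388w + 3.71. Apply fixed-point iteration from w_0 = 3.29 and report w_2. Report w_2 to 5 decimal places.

w_1 = g(3.290000) = 2.433480
w_2 = g(2.433480) = 2.765810

2.76581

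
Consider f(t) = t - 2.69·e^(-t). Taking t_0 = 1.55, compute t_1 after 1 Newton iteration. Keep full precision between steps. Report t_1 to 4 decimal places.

0.9268

Newton update: t ← t − f(t)/f'(t).
f'(t) = 1 + 2.69·e^(-t)
t_0 = 1.550000: f = 0.979053, f' = 1.570947 → t_1 = 1.550000 - (0.979053)/(1.570947) = 0.926775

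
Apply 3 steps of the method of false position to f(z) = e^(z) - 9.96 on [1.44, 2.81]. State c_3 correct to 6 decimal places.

f(1.440000) = -5.739304, f(2.810000) = 6.649918
step 1: c = 2.074652, f(c) = -1.998223 < 0 → new bracket [2.074652, 2.810000]
step 2: c = 2.244560, f(c) = -0.523735 < 0 → new bracket [2.244560, 2.810000]
step 3: c = 2.285842, f(c) = -0.126038 < 0 → new bracket [2.285842, 2.810000]

2.285842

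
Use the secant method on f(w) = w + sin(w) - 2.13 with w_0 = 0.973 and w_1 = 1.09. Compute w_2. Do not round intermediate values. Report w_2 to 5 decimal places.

Secant update: w_(k+1) = w_k − f(w_k)·(w_k − w_(k-1))/(f(w_k) − f(w_(k-1))).
f(w_0) = -0.330422, f(w_1) = -0.153373
w_2 = 1.090000 - (-0.153373)·(1.090000 - 0.973000)/(-0.153373 - (-0.330422)) = 1.191354; f(w_2) = -0.009774

1.19135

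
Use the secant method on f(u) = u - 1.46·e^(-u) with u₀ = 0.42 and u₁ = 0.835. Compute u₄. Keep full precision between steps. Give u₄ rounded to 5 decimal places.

f(u_0) = -0.539288, f(u_1) = 0.201543
u_2 = 0.835000 - (0.201543)·(0.835000 - 0.420000)/(0.201543 - (-0.539288)) = 0.722099; f(u_2) = 0.012931
u_3 = 0.722099 - (0.012931)·(0.722099 - 0.835000)/(0.012931 - (0.201543)) = 0.714359; f(u_3) = -0.000320
u_4 = 0.714359 - (-0.000320)·(0.714359 - 0.722099)/(-0.000320 - (0.012931)) = 0.714546; f(u_4) = 0.000001

0.71455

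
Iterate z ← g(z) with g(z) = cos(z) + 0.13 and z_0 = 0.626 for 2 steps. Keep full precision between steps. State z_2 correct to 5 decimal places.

z_1 = g(0.626000) = 0.940378
z_2 = g(0.940378) = 0.719483

0.71948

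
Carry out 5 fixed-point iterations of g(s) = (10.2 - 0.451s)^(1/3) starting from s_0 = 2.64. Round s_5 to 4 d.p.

2.0994

s_1 = g(2.640000) = 2.080805
s_2 = g(2.080805) = 2.100042
s_3 = g(2.100042) = 2.099386
s_4 = g(2.099386) = 2.099409
s_5 = g(2.099409) = 2.099408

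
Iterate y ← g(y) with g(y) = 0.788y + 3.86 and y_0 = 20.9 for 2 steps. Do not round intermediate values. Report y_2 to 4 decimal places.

19.8794

y_1 = g(20.900000) = 20.329200
y_2 = g(20.329200) = 19.879410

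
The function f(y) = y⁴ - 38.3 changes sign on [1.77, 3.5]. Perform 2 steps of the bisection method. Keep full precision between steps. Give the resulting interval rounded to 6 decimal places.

[2.202500, 2.635000]

f(1.770000) = -28.484938, f(3.500000) = 111.762500 (opposite signs)
step 1: m = 2.635000, f(m) = 9.908373 > 0 → root in [1.770000, 2.635000]
step 2: m = 2.202500, f(m) = -14.767738 < 0 → root in [2.202500, 2.635000]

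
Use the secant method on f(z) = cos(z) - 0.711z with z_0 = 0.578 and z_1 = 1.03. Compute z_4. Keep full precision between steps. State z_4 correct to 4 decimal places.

0.8877

f(z_0) = 0.426599, f(z_1) = -0.217511
z_2 = 1.030000 - (-0.217511)·(1.030000 - 0.578000)/(-0.217511 - (0.426599)) = 0.877363; f(z_2) = 0.015376
z_3 = 0.877363 - (0.015376)·(0.877363 - 1.030000)/(0.015376 - (-0.217511)) = 0.887441; f(z_3) = 0.000428
z_4 = 0.887441 - (0.000428)·(0.887441 - 0.877363)/(0.000428 - (0.015376)) = 0.887730; f(z_4) = -0.000001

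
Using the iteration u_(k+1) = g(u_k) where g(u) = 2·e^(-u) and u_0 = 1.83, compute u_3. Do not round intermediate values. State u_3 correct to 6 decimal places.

0.468626

u_1 = g(1.830000) = 0.320827
u_2 = g(0.320827) = 1.451097
u_3 = g(1.451097) = 0.468626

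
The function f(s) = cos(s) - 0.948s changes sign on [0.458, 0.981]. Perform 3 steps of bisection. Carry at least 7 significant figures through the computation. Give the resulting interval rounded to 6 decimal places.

f(0.458000) = 0.462755, f(0.981000) = -0.373796 (opposite signs)
step 1: m = 0.719500, f(m) = 0.070049 > 0 → root in [0.719500, 0.981000]
step 2: m = 0.850250, f(m) = -0.146242 < 0 → root in [0.719500, 0.850250]
step 3: m = 0.784875, f(m) = -0.036585 < 0 → root in [0.719500, 0.784875]

[0.719500, 0.784875]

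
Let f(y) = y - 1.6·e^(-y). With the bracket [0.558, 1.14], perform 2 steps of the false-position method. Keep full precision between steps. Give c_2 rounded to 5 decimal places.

f(0.558000) = -0.357764, f(1.140000) = 0.628290
step 1: c = 0.769164, f(c) = 0.027723 > 0 → new bracket [0.558000, 0.769164]
step 2: c = 0.753977, f(c) = 0.001191 > 0 → new bracket [0.558000, 0.753977]

0.75398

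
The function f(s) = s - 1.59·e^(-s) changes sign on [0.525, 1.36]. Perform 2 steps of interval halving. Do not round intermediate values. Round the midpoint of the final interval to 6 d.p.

f(0.525000) = -0.415573, f(1.360000) = 0.951909 (opposite signs)
step 1: m = 0.942500, f(m) = 0.322953 > 0 → root in [0.525000, 0.942500]
step 2: m = 0.733750, f(m) = -0.029617 < 0 → root in [0.733750, 0.942500]
Midpoint of [0.733750, 0.942500] = 0.838125

0.838125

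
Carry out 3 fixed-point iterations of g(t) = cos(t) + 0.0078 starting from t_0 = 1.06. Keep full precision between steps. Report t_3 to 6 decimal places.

t_1 = g(1.060000) = 0.496672
t_2 = g(0.496672) = 0.886973
t_3 = g(0.886973) = 0.639561

0.639561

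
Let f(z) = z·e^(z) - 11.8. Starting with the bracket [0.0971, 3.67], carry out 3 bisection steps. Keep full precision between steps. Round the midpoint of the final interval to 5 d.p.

1.66024

f(0.097100) = -11.692999, f(3.670000) = 132.254495 (opposite signs)
step 1: m = 1.883550, f(m) = 0.587753 > 0 → root in [0.097100, 1.883550]
step 2: m = 0.990325, f(m) = -9.133937 < 0 → root in [0.990325, 1.883550]
step 3: m = 1.436937, f(m) = -5.753669 < 0 → root in [1.436937, 1.883550]
Midpoint of [1.436937, 1.883550] = 1.660244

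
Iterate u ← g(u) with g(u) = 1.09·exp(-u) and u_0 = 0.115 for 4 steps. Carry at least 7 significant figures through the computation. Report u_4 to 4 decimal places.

0.5297

u_1 = g(0.115000) = 0.971589
u_2 = g(0.971589) = 0.412544
u_3 = g(0.412544) = 0.721541
u_4 = g(0.721541) = 0.529743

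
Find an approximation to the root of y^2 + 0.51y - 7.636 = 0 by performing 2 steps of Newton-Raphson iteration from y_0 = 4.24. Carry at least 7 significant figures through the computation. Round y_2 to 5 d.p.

f'(y) = 2y + 0.51
y_0 = 4.240000: f = 12.504000, f' = 8.990000 → y_1 = 4.240000 - (12.504000)/(8.990000) = 2.849121
y_1 = 2.849121: f = 1.934544, f' = 6.208242 → y_2 = 2.849121 - (1.934544)/(6.208242) = 2.537512

2.53751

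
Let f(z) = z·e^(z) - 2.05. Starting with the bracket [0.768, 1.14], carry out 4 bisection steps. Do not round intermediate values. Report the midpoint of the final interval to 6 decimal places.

0.872625

f(0.768000) = -0.394614, f(1.140000) = 1.514516 (opposite signs)
step 1: m = 0.954000, f(m) = 0.426654 > 0 → root in [0.768000, 0.954000]
step 2: m = 0.861000, f(m) = -0.013283 < 0 → root in [0.861000, 0.954000]
step 3: m = 0.907500, f(m) = 0.198893 > 0 → root in [0.861000, 0.907500]
step 4: m = 0.884250, f(m) = 0.090918 > 0 → root in [0.861000, 0.884250]
Midpoint of [0.861000, 0.884250] = 0.872625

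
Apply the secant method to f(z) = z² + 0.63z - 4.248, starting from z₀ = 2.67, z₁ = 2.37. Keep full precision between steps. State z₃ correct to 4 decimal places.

f(z_0) = 4.563000, f(z_1) = 2.862000
z_2 = 2.370000 - (2.862000)·(2.370000 - 2.670000)/(2.862000 - (4.563000)) = 1.865238; f(z_2) = 0.406213
z_3 = 1.865238 - (0.406213)·(1.865238 - 2.370000)/(0.406213 - (2.862000)) = 1.781745; f(z_3) = 0.049115

1.7817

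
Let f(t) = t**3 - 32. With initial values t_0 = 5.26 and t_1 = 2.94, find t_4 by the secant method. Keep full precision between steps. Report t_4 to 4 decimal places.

3.1745

f(t_0) = 113.531576, f(t_1) = -6.587816
t_2 = 2.940000 - (-6.587816)·(2.940000 - 5.260000)/(-6.587816 - (113.531576)) = 3.067238; f(t_2) = -3.143586
t_3 = 3.067238 - (-3.143586)·(3.067238 - 2.940000)/(-3.143586 - (-6.587816)) = 3.183369; f(t_3) = 0.259752
t_4 = 3.183369 - (0.259752)·(3.183369 - 3.067238)/(0.259752 - (-3.143586)) = 3.174506; f(t_4) = -0.008961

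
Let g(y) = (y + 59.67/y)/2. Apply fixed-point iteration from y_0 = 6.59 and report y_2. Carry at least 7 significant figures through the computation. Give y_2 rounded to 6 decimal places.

7.725246

y_1 = g(6.590000) = 7.822314
y_2 = g(7.822314) = 7.725246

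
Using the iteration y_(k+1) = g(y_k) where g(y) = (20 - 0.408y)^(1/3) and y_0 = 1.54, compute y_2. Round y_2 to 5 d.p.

y_1 = g(1.540000) = 2.685689
y_2 = g(2.685689) = 2.663911

2.66391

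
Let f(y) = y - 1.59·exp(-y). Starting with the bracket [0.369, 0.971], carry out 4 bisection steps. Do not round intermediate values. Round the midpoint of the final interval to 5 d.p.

f(0.369000) = -0.730366, f(0.971000) = 0.368860 (opposite signs)
step 1: m = 0.670000, f(m) = -0.143617 < 0 → root in [0.670000, 0.971000]
step 2: m = 0.820500, f(m) = 0.120564 > 0 → root in [0.670000, 0.820500]
step 3: m = 0.745250, f(m) = -0.009389 < 0 → root in [0.745250, 0.820500]
step 4: m = 0.782875, f(m) = 0.056102 > 0 → root in [0.745250, 0.782875]
Midpoint of [0.745250, 0.782875] = 0.764062

0.76406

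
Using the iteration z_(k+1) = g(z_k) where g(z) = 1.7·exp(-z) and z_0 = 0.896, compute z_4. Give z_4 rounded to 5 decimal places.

z_1 = g(0.896000) = 0.693939
z_2 = g(0.693939) = 0.849328
z_3 = g(0.849328) = 0.727094
z_4 = g(0.727094) = 0.821629

0.82163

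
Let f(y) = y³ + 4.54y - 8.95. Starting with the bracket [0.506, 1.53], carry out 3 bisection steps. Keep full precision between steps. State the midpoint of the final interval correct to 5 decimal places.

f(0.506000) = -6.523206, f(1.530000) = 1.577777 (opposite signs)
step 1: m = 1.018000, f(m) = -3.273302 < 0 → root in [1.018000, 1.530000]
step 2: m = 1.274000, f(m) = -1.098241 < 0 → root in [1.274000, 1.530000]
step 3: m = 1.402000, f(m) = 0.170857 > 0 → root in [1.274000, 1.402000]
Midpoint of [1.274000, 1.402000] = 1.338000

1.33800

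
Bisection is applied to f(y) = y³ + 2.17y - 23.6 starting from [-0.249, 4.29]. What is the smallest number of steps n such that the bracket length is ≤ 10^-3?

Initial width b − a = 4.29 − -0.249 = 4.539000.
After n steps the width is (b−a)/2^n; need (b−a)/2^n ≤ 10^-3.
So n ≥ log₂(4.539000/10^-3) = log₂(4539.0000) ≈ 12.1482.
Hence n = 13.

13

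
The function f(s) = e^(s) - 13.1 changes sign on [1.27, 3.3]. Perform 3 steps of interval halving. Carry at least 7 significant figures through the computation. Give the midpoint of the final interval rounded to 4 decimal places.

f(1.270000) = -9.539147, f(3.300000) = 14.012639 (opposite signs)
step 1: m = 2.285000, f(m) = -3.274314 < 0 → root in [2.285000, 3.300000]
step 2: m = 2.792500, f(m) = 3.221773 > 0 → root in [2.285000, 2.792500]
step 3: m = 2.538750, f(m) = -0.436169 < 0 → root in [2.538750, 2.792500]
Midpoint of [2.538750, 2.792500] = 2.665625

2.6656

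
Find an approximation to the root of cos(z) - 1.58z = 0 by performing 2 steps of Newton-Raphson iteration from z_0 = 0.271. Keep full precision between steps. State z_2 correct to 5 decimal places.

Newton update: z ← z − f(z)/f'(z).
f'(z) = -sin(z) - 1.58
z_0 = 0.271000: f = 0.535324, f' = -1.847695 → z_1 = 0.271000 - (0.535324)/(-1.847695) = 0.560725
z_1 = 0.560725: f = -0.039076, f' = -2.111800 → z_2 = 0.560725 - (-0.039076)/(-2.111800) = 0.542221

0.54222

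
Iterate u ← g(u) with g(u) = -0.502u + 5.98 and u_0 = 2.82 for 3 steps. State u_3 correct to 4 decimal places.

4.1283

u_1 = g(2.820000) = 4.564360
u_2 = g(4.564360) = 3.688691
u_3 = g(3.688691) = 4.128277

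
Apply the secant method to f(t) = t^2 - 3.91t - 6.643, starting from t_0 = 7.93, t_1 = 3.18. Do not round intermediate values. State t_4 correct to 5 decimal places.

f(t_0) = 25.235600, f(t_1) = -8.964400
t_2 = 3.180000 - (-8.964400)·(3.180000 - 7.930000)/(-8.964400 - (25.235600)) = 4.425056; f(t_2) = -4.363851
t_3 = 4.425056 - (-4.363851)·(4.425056 - 3.180000)/(-4.363851 - (-8.964400)) = 5.606053; f(t_3) = 2.865162
t_4 = 5.606053 - (2.865162)·(5.606053 - 4.425056)/(2.865162 - (-4.363851)) = 5.137974; f(t_4) = -0.333702

5.13797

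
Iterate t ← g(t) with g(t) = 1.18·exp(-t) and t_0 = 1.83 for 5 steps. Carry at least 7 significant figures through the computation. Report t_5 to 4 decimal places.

t_1 = g(1.830000) = 0.189288
t_2 = g(0.189288) = 0.976507
t_3 = g(0.976507) = 0.444417
t_4 = g(0.444417) = 0.756614
t_5 = g(0.756614) = 0.553718

0.5537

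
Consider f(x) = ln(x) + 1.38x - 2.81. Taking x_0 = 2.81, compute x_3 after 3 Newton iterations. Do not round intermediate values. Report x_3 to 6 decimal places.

f'(x) = 1/x + 1.38
x_0 = 2.810000: f = 2.100984, f' = 1.735872 → x_1 = 2.810000 - (2.100984)/(1.735872) = 1.599666
x_1 = 1.599666: f = -0.132666, f' = 2.005130 → x_2 = 1.599666 - (-0.132666)/(2.005130) = 1.665829
x_2 = 1.665829: f = -0.000832, f' = 1.980302 → x_3 = 1.665829 - (-0.000832)/(1.980302) = 1.666250

1.666250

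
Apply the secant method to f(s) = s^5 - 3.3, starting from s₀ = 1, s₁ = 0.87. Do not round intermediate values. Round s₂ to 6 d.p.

1.596117

f(s_0) = -2.300000, f(s_1) = -2.801579
s_2 = 0.870000 - (-2.801579)·(0.870000 - 1.000000)/(-2.801579 - (-2.300000)) = 1.596117; f(s_2) = 7.059150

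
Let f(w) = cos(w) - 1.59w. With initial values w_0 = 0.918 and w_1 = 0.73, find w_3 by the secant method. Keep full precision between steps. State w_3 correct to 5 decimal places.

0.53999

f(w_0) = -0.852210, f(w_1) = -0.415526
w_2 = 0.730000 - (-0.415526)·(0.730000 - 0.918000)/(-0.415526 - (-0.852210)) = 0.551109; f(w_2) = -0.024319
w_3 = 0.551109 - (-0.024319)·(0.551109 - 0.730000)/(-0.024319 - (-0.415526)) = 0.539988; f(w_3) = -0.000867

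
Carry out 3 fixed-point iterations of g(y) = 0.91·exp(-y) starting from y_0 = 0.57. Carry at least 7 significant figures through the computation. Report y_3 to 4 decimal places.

y_1 = g(0.570000) = 0.514628
y_2 = g(0.514628) = 0.543928
y_3 = g(0.543928) = 0.528222

0.5282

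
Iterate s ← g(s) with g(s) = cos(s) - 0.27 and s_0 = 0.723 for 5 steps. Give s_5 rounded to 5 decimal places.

0.56381

s_1 = g(0.723000) = 0.479824
s_2 = g(0.479824) = 0.617076
s_3 = g(0.617076) = 0.545574
s_4 = g(0.545574) = 0.584830
s_5 = g(0.584830) = 0.563806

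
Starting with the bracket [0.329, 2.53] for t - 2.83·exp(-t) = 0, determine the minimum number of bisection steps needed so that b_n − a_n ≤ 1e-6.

22

Initial width b − a = 2.53 − 0.329 = 2.201000.
After n steps the width is (b−a)/2^n; need (b−a)/2^n ≤ 1e-6.
So n ≥ log₂(2.201000/1e-6) = log₂(2201000.0000) ≈ 21.0697.
Hence n = 22.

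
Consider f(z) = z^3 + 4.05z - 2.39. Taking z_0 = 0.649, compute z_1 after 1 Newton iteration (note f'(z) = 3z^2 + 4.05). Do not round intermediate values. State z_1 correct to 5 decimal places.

0.55268

z_0 = 0.649000: f = 0.511809, f' = 5.313603 → z_1 = 0.649000 - (0.511809)/(5.313603) = 0.552679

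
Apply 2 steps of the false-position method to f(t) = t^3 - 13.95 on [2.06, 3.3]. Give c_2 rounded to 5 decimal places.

f(2.060000) = -5.208184, f(3.300000) = 21.987000
step 1: c = 2.297474, f(c) = -1.823044 < 0 → new bracket [2.297474, 3.300000]
step 2: c = 2.374234, f(c) = -0.566481 < 0 → new bracket [2.374234, 3.300000]

2.37423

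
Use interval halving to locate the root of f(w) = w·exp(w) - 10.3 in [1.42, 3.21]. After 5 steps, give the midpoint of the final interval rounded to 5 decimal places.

1.78359

f(1.420000) = -4.425289, f(3.210000) = 69.240867 (opposite signs)
step 1: m = 2.315000, f(m) = 13.139197 > 0 → root in [1.420000, 2.315000]
step 2: m = 1.867500, f(m) = 1.786639 > 0 → root in [1.420000, 1.867500]
step 3: m = 1.643750, f(m) = -1.794354 < 0 → root in [1.643750, 1.867500]
step 4: m = 1.755625, f(m) = -0.140087 < 0 → root in [1.755625, 1.867500]
step 5: m = 1.811562, f(m) = 0.786767 > 0 → root in [1.755625, 1.811562]
Midpoint of [1.755625, 1.811562] = 1.783594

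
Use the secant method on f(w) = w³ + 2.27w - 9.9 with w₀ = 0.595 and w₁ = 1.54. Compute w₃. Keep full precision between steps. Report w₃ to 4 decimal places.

1.7742

f(w_0) = -8.338705, f(w_1) = -2.751936
w_2 = 1.540000 - (-2.751936)·(1.540000 - 0.595000)/(-2.751936 - (-8.338705)) = 2.005489; f(w_2) = 2.718509
w_3 = 2.005489 - (2.718509)·(2.005489 - 1.540000)/(2.718509 - (-2.751936)) = 1.774167; f(w_3) = -0.288155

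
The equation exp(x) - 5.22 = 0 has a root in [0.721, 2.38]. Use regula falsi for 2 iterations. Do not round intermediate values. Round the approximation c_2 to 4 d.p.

f(0.721000) = -3.163511, f(2.380000) = 5.584903
step 1: c = 1.320910, f(c) = -1.473169 < 0 → new bracket [1.320910, 2.380000]
step 2: c = 1.541965, f(c) = -0.546235 < 0 → new bracket [1.541965, 2.380000]

1.5420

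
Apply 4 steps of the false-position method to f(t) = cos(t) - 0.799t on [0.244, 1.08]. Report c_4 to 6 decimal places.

f(0.244000) = 0.775423, f(1.080000) = -0.391592
step 1: c = 0.799480, f(c) = 0.058295 > 0 → new bracket [0.799480, 1.080000]
step 2: c = 0.835829, f(c) = 0.002735 > 0 → new bracket [0.835829, 1.080000]
step 3: c = 0.837523, f(c) = 0.000125 > 0 → new bracket [0.837523, 1.080000]
step 4: c = 0.837600, f(c) = 0.000006 > 0 → new bracket [0.837600, 1.080000]

0.837600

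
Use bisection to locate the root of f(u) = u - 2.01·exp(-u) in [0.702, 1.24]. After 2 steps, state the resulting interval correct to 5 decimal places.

[0.83650, 0.97100]

f(0.702000) = -0.294142, f(1.240000) = 0.658338 (opposite signs)
step 1: m = 0.971000, f(m) = 0.209805 > 0 → root in [0.702000, 0.971000]
step 2: m = 0.836500, f(m) = -0.034281 < 0 → root in [0.836500, 0.971000]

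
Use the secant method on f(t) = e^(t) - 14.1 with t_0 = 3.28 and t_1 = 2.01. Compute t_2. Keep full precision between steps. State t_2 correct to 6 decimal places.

f(t_0) = 12.475773, f(t_1) = -6.636683
t_2 = 2.010000 - (-6.636683)·(2.010000 - 3.280000)/(-6.636683 - (12.475773)) = 2.451000; f(t_2) = -2.500063

2.451000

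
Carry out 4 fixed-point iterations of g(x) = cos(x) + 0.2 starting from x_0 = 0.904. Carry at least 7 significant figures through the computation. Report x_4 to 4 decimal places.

0.8715

x_1 = g(0.904000) = 0.818472
x_2 = g(0.818472) = 0.883338
x_3 = g(0.883338) = 0.834575
x_4 = g(0.834575) = 0.871493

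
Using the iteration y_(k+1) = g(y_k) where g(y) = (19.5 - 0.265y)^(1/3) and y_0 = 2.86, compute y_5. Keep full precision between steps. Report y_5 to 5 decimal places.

y_1 = g(2.860000) = 2.656273
y_2 = g(2.656273) = 2.658821
y_3 = g(2.658821) = 2.658789
y_4 = g(2.658789) = 2.658790
y_5 = g(2.658790) = 2.658790

2.65879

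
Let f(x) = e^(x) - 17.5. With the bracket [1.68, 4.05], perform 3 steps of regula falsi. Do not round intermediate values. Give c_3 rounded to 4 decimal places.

2.7037

False-position update: c = (a·f(b) − b·f(a))/(f(b) − f(a)); replace the endpoint whose sign matches f(c).
f(1.680000) = -12.134444, f(4.050000) = 39.897457
step 1: c = 2.232712, f(c) = -8.174883 < 0 → new bracket [2.232712, 4.050000]
step 2: c = 2.541748, f(c) = -4.798142 < 0 → new bracket [2.541748, 4.050000]
step 3: c = 2.703661, f(c) = -2.565687 < 0 → new bracket [2.703661, 4.050000]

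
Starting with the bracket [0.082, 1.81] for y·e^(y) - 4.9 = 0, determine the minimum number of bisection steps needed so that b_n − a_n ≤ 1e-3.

11

Initial width b − a = 1.81 − 0.082 = 1.728000.
After n steps the width is (b−a)/2^n; need (b−a)/2^n ≤ 1e-3.
So n ≥ log₂(1.728000/1e-3) = log₂(1728.0000) ≈ 10.7549.
Hence n = 11.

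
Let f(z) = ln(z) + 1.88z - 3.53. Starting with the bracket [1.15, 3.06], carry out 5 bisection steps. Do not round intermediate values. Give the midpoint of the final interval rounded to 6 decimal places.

1.597656

f(1.150000) = -1.228238, f(3.060000) = 3.341215 (opposite signs)
step 1: m = 2.105000, f(m) = 1.171715 > 0 → root in [1.150000, 2.105000]
step 2: m = 1.627500, f(m) = 0.016745 > 0 → root in [1.150000, 1.627500]
step 3: m = 1.388750, f(m) = -0.590746 < 0 → root in [1.388750, 1.627500]
step 4: m = 1.508125, f(m) = -0.283858 < 0 → root in [1.508125, 1.627500]
step 5: m = 1.567813, f(m) = -0.132831 < 0 → root in [1.567813, 1.627500]
Midpoint of [1.567813, 1.627500] = 1.597656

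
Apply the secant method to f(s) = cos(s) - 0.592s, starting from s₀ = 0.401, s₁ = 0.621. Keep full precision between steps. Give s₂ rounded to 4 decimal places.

1.0336

f(s_0) = 0.683279, f(s_1) = 0.445665
s_2 = 0.621000 - (0.445665)·(0.621000 - 0.401000)/(0.445665 - (0.683279)) = 1.033628; f(s_2) = -0.100203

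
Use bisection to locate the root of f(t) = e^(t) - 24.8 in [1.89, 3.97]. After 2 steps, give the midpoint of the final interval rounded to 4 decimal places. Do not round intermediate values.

3.1900

f(1.890000) = -18.180631, f(3.970000) = 28.184531 (opposite signs)
step 1: m = 2.930000, f(m) = -6.072370 < 0 → root in [2.930000, 3.970000]
step 2: m = 3.450000, f(m) = 6.700392 > 0 → root in [2.930000, 3.450000]
Midpoint of [2.930000, 3.450000] = 3.190000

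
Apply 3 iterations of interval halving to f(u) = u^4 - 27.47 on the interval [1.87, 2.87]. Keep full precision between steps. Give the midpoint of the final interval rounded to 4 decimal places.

f(1.870000) = -15.241690, f(2.870000) = 40.376522 (opposite signs)
step 1: m = 2.370000, f(m) = 4.079566 > 0 → root in [1.870000, 2.370000]
step 2: m = 2.120000, f(m) = -7.270369 < 0 → root in [2.120000, 2.370000]
step 3: m = 2.245000, f(m) = -2.068148 < 0 → root in [2.245000, 2.370000]
Midpoint of [2.245000, 2.370000] = 2.307500

2.3075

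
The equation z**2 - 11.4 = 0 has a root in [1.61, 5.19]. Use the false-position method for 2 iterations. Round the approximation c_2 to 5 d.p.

f(1.610000) = -8.807900, f(5.190000) = 15.536100
step 1: c = 2.905279, f(c) = -2.959352 < 0 → new bracket [2.905279, 5.190000]
step 2: c = 3.270845, f(c) = -0.701576 < 0 → new bracket [3.270845, 5.190000]

3.27084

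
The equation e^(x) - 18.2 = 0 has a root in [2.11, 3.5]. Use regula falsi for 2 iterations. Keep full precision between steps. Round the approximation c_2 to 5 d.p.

2.83604

f(2.110000) = -9.951759, f(3.500000) = 14.915452
step 1: c = 2.666272, f(c) = -3.813756 < 0 → new bracket [2.666272, 3.500000]
step 2: c = 2.836041, f(c) = -1.151859 < 0 → new bracket [2.836041, 3.500000]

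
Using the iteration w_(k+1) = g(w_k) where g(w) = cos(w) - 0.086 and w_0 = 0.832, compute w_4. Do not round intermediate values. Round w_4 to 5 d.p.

0.71120

w_1 = g(0.832000) = 0.587399
w_2 = g(0.587399) = 0.746385
w_3 = g(0.746385) = 0.648148
w_4 = g(0.648148) = 0.711203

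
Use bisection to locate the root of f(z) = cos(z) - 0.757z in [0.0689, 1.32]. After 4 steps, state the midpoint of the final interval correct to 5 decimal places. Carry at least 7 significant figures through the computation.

0.88993

f(0.068900) = 0.945470, f(1.320000) = -0.751065 (opposite signs)
step 1: m = 0.694450, f(m) = 0.242707 > 0 → root in [0.694450, 1.320000]
step 2: m = 1.007225, f(m) = -0.228261 < 0 → root in [0.694450, 1.007225]
step 3: m = 0.850838, f(m) = 0.015270 > 0 → root in [0.850838, 1.007225]
step 4: m = 0.929031, f(m) = -0.104666 < 0 → root in [0.850838, 0.929031]
Midpoint of [0.850838, 0.929031] = 0.889934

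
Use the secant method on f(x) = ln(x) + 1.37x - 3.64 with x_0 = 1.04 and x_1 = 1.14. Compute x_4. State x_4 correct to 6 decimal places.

f(x_0) = -2.175979, f(x_1) = -1.947172
x_2 = 1.140000 - (-1.947172)·(1.140000 - 1.040000)/(-1.947172 - (-2.175979)) = 1.991009; f(x_2) = -0.223677
x_3 = 1.991009 - (-0.223677)·(1.991009 - 1.140000)/(-0.223677 - (-1.947172)) = 2.101453; f(x_3) = -0.018380
x_4 = 2.101453 - (-0.018380)·(2.101453 - 1.991009)/(-0.018380 - (-0.223677)) = 2.111341; f(x_4) = -0.000139

2.111341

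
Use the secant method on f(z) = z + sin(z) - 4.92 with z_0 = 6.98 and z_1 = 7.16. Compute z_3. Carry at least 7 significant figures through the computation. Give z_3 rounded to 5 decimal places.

Secant update: z_(k+1) = z_k − f(z_k)·(z_k − z_(k-1))/(f(z_k) − f(z_(k-1))).
f(z_0) = 2.701778, f(z_1) = 3.008705
z_2 = 7.160000 - (3.008705)·(7.160000 - 6.980000)/(3.008705 - (2.701778)) = 5.395520; f(z_2) = -0.300080
z_3 = 5.395520 - (-0.300080)·(5.395520 - 7.160000)/(-0.300080 - (3.008705)) = 5.555544; f(z_3) = -0.029566

5.55554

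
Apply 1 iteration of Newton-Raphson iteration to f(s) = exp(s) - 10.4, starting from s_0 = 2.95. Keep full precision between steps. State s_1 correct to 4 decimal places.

2.4943

f'(s) = exp(s)
s_0 = 2.950000: f = 8.705954, f' = 19.105954 → s_1 = 2.950000 - (8.705954)/(19.105954) = 2.494333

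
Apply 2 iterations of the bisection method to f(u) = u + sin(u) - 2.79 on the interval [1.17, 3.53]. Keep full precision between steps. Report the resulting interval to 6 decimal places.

[1.760000, 2.350000]

f(1.170000) = -0.699249, f(3.530000) = 0.361285 (opposite signs)
step 1: m = 2.350000, f(m) = 0.271473 > 0 → root in [1.170000, 2.350000]
step 2: m = 1.760000, f(m) = -0.047846 < 0 → root in [1.760000, 2.350000]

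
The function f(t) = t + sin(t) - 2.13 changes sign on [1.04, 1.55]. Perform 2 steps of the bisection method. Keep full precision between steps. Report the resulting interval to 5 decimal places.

f(1.040000) = -0.227596, f(1.550000) = 0.419784 (opposite signs)
step 1: m = 1.295000, f(m) = 0.127209 > 0 → root in [1.040000, 1.295000]
step 2: m = 1.167500, f(m) = -0.042728 < 0 → root in [1.167500, 1.295000]

[1.16750, 1.29500]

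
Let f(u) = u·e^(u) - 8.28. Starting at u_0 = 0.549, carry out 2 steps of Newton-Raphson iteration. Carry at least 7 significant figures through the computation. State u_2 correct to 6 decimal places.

f'(u) = (u + 1)·e^(u)
u_0 = 0.549000: f = -7.329395, f' = 2.682125 → u_1 = 0.549000 - (-7.329395)/(2.682125) = 3.281682
u_1 = 3.281682: f = 79.080018, f' = 113.980521 → u_2 = 3.281682 - (79.080018)/(113.980521) = 2.587879

2.587879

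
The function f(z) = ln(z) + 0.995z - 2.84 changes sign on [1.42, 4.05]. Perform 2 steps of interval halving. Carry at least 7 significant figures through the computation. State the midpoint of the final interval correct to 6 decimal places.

2.406250

f(1.420000) = -1.076443, f(4.050000) = 2.588467 (opposite signs)
step 1: m = 2.735000, f(m) = 0.887456 > 0 → root in [1.420000, 2.735000]
step 2: m = 2.077500, f(m) = -0.041722 < 0 → root in [2.077500, 2.735000]
Midpoint of [2.077500, 2.735000] = 2.406250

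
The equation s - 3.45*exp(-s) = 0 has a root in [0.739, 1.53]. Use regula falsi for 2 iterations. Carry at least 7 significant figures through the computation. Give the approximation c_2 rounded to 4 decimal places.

1.1269

f(0.739000) = -0.908690, f(1.530000) = 0.782952
step 1: c = 1.163897, f(c) = 0.086576 > 0 → new bracket [0.739000, 1.163897]
step 2: c = 1.126936, f(c) = 0.009051 > 0 → new bracket [0.739000, 1.126936]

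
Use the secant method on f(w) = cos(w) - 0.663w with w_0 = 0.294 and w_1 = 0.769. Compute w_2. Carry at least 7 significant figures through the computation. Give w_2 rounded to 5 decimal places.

Secant update: w_(k+1) = w_k − f(w_k)·(w_k − w_(k-1))/(f(w_k) − f(w_(k-1))).
f(w_0) = 0.762170, f(w_1) = 0.208759
w_2 = 0.769000 - (0.208759)·(0.769000 - 0.294000)/(0.208759 - (0.762170)) = 0.948181; f(w_2) = -0.045482

0.94818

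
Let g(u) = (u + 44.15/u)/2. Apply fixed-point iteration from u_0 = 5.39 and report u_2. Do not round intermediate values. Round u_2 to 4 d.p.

u_1 = g(5.390000) = 6.790547
u_2 = g(6.790547) = 6.646116

6.6461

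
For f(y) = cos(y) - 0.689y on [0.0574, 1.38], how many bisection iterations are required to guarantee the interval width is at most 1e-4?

Initial width b − a = 1.38 − 0.0574 = 1.322600.
After n steps the width is (b−a)/2^n; need (b−a)/2^n ≤ 1e-4.
So n ≥ log₂(1.322600/1e-4) = log₂(13226.0000) ≈ 13.6911.
Hence n = 14.

14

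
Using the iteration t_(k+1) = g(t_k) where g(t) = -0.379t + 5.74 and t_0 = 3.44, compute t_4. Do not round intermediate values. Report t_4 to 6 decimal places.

4.147531

t_1 = g(3.440000) = 4.436240
t_2 = g(4.436240) = 4.058665
t_3 = g(4.058665) = 4.201766
t_4 = g(4.201766) = 4.147531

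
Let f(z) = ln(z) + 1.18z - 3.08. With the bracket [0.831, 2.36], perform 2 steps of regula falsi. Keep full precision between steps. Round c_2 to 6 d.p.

2.021369

f(0.831000) = -2.284545, f(2.360000) = 0.563462
step 1: c = 2.057496, f(c) = 0.069335 > 0 → new bracket [0.831000, 2.057496]
step 2: c = 2.021369, f(c) = 0.008990 > 0 → new bracket [0.831000, 2.021369]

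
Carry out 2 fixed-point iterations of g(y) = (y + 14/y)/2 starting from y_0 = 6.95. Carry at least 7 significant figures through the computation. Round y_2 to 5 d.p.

y_1 = g(6.950000) = 4.482194
y_2 = g(4.482194) = 3.802832

3.80283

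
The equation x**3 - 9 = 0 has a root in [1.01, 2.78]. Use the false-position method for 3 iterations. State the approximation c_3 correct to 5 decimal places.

2.04820

f(1.010000) = -7.969699, f(2.780000) = 12.484952
step 1: c = 1.699641, f(c) = -4.090111 < 0 → new bracket [1.699641, 2.780000]
step 2: c = 1.966234, f(c) = -1.398394 < 0 → new bracket [1.966234, 2.780000]
step 3: c = 2.048200, f(c) = -0.407550 < 0 → new bracket [2.048200, 2.780000]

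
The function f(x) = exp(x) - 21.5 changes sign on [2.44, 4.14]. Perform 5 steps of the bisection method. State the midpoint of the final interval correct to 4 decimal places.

f(2.440000) = -10.026959, f(4.140000) = 41.302821 (opposite signs)
step 1: m = 3.290000, f(m) = 5.342864 > 0 → root in [2.440000, 3.290000]
step 2: m = 2.865000, f(m) = -3.950947 < 0 → root in [2.865000, 3.290000]
step 3: m = 3.077500, f(m) = 0.204074 > 0 → root in [2.865000, 3.077500]
step 4: m = 2.971250, f(m) = -1.983700 < 0 → root in [2.971250, 3.077500]
step 5: m = 3.024375, f(m) = -0.918863 < 0 → root in [3.024375, 3.077500]
Midpoint of [3.024375, 3.077500] = 3.050937

3.0509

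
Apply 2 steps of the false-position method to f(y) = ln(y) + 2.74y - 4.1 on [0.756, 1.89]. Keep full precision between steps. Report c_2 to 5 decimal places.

f(0.756000) = -2.308274, f(1.890000) = 1.715177
step 1: c = 1.406581, f(c) = 0.095196 > 0 → new bracket [0.756000, 1.406581]
step 2: c = 1.380814, f(c) = 0.006102 > 0 → new bracket [0.756000, 1.380814]

1.38081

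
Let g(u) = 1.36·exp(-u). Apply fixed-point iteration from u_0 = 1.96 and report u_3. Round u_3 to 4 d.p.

u_1 = g(1.960000) = 0.191567
u_2 = g(0.191567) = 1.122903
u_3 = g(1.122903) = 0.442454

0.4425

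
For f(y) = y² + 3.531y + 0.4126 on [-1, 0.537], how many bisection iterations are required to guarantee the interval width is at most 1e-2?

Initial width b − a = 0.537 − -1 = 1.537000.
After n steps the width is (b−a)/2^n; need (b−a)/2^n ≤ 1e-2.
So n ≥ log₂(1.537000/1e-2) = log₂(153.7000) ≈ 7.2640.
Hence n = 8.

8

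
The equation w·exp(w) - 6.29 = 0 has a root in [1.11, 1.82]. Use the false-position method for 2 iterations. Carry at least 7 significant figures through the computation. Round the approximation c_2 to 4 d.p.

f(1.110000) = -2.921862, f(1.820000) = 4.942782
step 1: c = 1.373778, f(c) = -0.863236 < 0 → new bracket [1.373778, 1.820000]
step 2: c = 1.440122, f(c) = -0.210939 < 0 → new bracket [1.440122, 1.820000]

1.4401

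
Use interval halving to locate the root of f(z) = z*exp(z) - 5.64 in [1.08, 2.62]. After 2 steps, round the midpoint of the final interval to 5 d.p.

1.27250

f(1.080000) = -2.459746, f(2.620000) = 30.347596 (opposite signs)
step 1: m = 1.850000, f(m) = 6.125666 > 0 → root in [1.080000, 1.850000]
step 2: m = 1.465000, f(m) = 0.699851 > 0 → root in [1.080000, 1.465000]
Midpoint of [1.080000, 1.465000] = 1.272500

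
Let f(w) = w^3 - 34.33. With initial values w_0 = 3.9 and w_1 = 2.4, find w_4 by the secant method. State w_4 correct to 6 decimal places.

3.246930

f(w_0) = 24.989000, f(w_1) = -20.506000
w_2 = 2.400000 - (-20.506000)·(2.400000 - 3.900000)/(-20.506000 - (24.989000)) = 3.076096; f(w_2) = -5.222844
w_3 = 3.076096 - (-5.222844)·(3.076096 - 2.400000)/(-5.222844 - (-20.506000)) = 3.307144; f(w_3) = 1.840915
w_4 = 3.307144 - (1.840915)·(3.307144 - 3.076096)/(1.840915 - (-5.222844)) = 3.246930; f(w_4) = -0.099062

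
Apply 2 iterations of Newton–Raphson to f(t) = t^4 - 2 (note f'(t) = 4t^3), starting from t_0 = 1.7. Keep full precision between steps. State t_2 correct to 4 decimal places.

Newton update: t ← t − f(t)/f'(t).
t_0 = 1.700000: f = 6.352100, f' = 19.652000 → t_1 = 1.700000 - (6.352100)/(19.652000) = 1.376771
t_1 = 1.376771: f = 1.592912, f' = 10.438665 → t_2 = 1.376771 - (1.592912)/(10.438665) = 1.224173

1.2242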